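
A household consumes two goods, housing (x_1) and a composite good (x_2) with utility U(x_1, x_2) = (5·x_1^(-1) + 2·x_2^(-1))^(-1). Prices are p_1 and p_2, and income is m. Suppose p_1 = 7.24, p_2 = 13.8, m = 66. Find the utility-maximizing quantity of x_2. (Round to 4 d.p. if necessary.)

x_2* = 2.2294

From the CES first-order condition, (5/2)·(x_2/x_1)^(2) = p_1/p_2.
Hence x_2/x_1 = ((2/5)·p_1/p_2)^(1/(2)), i.e. raised to the 0.5 power.
Substitute x_2 = (x_2/x_1)·x_1 into the budget: x_1* = m/(p_1 + p_2·(x_2/x_1)).
Numerically x_2/x_1 = 0.458099, so x_1* = 66/(7.24 + 13.8·0.458099) = 4.8666 and x_2* = 0.458099·4.8666 = 2.2294.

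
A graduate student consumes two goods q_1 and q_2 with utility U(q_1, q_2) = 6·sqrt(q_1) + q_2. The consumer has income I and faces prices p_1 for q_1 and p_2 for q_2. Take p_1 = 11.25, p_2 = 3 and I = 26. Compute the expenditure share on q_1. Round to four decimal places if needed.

share on q_1 = 0.2769

Thus q_1* = (3·p_2/p_1)² — independent of I — with the rest of income spent on q_2.
Plugging in: q_1* = (3·3/11.25)² = 0.64, q_2* = 6.2667.
Expenditure on q_1: 11.25·0.64 = 7.2; share = 0.2769.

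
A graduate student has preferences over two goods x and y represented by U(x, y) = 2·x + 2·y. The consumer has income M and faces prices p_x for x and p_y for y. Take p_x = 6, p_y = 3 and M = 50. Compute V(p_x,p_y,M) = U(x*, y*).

Linear utility — the consumer picks whichever good has higher MU/price: 2/6 = 0.3333 vs 2/3 = 0.6667.
y gives more utility per dollar, so spend all income on y: y* = M/p_y, x* = 0.
Numerically: x* = 0, y* = 16.6667.
Utility at the optimum: U(0, 16.6667) = 33.3333.

V = 33.3333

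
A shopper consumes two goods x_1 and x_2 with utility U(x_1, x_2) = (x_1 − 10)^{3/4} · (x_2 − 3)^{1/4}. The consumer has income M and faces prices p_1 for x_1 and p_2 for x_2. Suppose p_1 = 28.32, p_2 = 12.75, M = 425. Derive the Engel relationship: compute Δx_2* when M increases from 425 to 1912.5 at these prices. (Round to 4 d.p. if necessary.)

MRS = 3·(x_2−3)/(x_1−10). Tangency with p_1/p_2 gives x_2−3 = (1/3)·(p_1/p_2)·(x_1−10).
Substituting into the budget: x_1* = 10 + 0.75·(M − 10·p_1 − 3·p_2)/p_1, and x_2* = 3 + 0.25·(…)/p_2.
Discretionary income = 425 − 10·28.32 − 3·12.75 = 103.55; x_2* = 3 + 0.25·103.55/12.75 = 5.0304.
At M' = 1912.5: x_2* = 34.1971. Change: 34.1971 − 5.0304 = 29.1667.

Δx_2* = 29.1667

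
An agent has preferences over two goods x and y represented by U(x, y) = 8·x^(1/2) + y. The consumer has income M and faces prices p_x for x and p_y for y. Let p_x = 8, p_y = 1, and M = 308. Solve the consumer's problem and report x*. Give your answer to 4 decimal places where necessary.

Set MRS = p_x/p_y: 4·x^(−1/2) = p_x/p_y.
Thus x* = (4·p_y/p_x)² — independent of M — with the rest of income spent on y.
Plugging in: x* = (4·1/8)² = 0.25.

x* = 0.25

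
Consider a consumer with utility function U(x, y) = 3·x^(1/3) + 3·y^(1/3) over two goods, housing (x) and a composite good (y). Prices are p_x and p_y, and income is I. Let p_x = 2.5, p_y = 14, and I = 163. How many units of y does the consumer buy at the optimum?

y* = 3.4585

Substitute y = (y/x)·x into the budget: x* = I/(p_x + p_y·(y/x)).
Numerically y/x = 0.07546, so x* = 163/(2.5 + 14·0.07546) = 45.8323 and y* = 0.07546·45.8323 = 3.4585.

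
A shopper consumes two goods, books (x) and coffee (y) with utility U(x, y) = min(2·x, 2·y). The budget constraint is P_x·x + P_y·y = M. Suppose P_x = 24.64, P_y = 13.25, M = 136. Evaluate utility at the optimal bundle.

V = 7.1787

Demand: x*(P_x,P_y,M) = 2·M/(2·P_x + 2·P_y), y* = 2·M/(2·P_x + 2·P_y).
Here 2·24.64 + 2·13.25 = 75.78, giving x* = 3.5893 and y* = 3.5893.
Utility at the optimum: U(3.5893, 3.5893) = 7.1787.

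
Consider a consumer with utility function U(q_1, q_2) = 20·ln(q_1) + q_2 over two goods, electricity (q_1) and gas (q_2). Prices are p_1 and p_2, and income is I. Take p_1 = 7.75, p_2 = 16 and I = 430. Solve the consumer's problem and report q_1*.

q_1* = 41.2903

So q_1*(p_1,p_2) = 20·p_2/p_1, independent of income; and q_2* = (I − 20·p_2)/p_2.
At the given prices: q_1* = 20·16/7.75 = 41.2903.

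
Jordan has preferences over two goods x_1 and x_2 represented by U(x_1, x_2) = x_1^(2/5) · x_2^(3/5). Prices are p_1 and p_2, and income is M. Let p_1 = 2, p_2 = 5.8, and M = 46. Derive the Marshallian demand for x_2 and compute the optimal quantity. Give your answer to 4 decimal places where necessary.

x_2* = 4.7586

Tangency: MRS = (2/3)·x_2/x_1 = p_1/p_2.
Rearranging, p_2·x_2 = (3/2)·p_1·x_1. Substituting into the budget gives p_1·x_1·(1 + (3/2)) = M.
Demand: x_1*(p_1,p_2,M) = 0.4·M/p_1 and x_2* = 0.6·M/p_2.
At p_1=2, p_2=5.8, M=46: x_2* = 0.6·46/5.8 = 4.7586.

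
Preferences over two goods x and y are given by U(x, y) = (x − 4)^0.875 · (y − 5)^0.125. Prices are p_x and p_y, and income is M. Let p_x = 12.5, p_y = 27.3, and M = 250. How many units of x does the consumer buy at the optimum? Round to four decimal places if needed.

x* = 8.445

MRS = 7·(y−5)/(x−4). Tangency with p_x/p_y gives y−5 = (1/7)·(p_x/p_y)·(x−4).
After buying the subsistence bundle (4, 5), a share 0.875 of the remaining income goes to x: x* = 4 + 0.875·(M − 4p_x − 5p_y)/p_x.
Discretionary income = 250 − 4·12.5 − 5·27.3 = 63.5; x* = 4 + 0.875·63.5/12.5 = 8.445.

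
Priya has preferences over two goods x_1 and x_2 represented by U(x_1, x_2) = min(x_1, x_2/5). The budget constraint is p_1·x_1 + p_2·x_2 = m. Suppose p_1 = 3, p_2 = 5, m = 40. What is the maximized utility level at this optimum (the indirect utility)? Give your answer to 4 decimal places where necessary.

V = 1.4286

With perfect complements, no substitution: consume in ratio x_1:x_2 = 1:5.
Budget: p_1·x_1 + p_2·5·x_1 = m, so (p_1 + 5·p_2)·x_1 = m.
Demand: x_1*(p_1,p_2,m) = m/(p_1 + 5·p_2), x_2* = 5·m/(p_1 + 5·p_2).
Here 3 + 5·5 = 28, giving x_1* = 1.4286 and x_2* = 7.1429.
Utility at the optimum: U(1.4286, 7.1429) = 1.4286.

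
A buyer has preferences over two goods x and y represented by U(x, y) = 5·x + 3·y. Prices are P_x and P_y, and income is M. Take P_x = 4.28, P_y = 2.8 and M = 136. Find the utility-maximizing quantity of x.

x* = 31.7757

Perfect substitutes: compare marginal utility per dollar. 5/P_x vs 3/P_y → 1.1682 vs 1.0714.
x gives more utility per dollar, so spend all income on x: x* = M/P_x, y* = 0.
Numerically: x* = 31.7757, y* = 0.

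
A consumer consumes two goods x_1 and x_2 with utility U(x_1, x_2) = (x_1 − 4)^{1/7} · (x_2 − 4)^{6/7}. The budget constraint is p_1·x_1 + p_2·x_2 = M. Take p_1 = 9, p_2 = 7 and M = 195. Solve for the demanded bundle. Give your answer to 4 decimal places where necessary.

Let x_1' = x_1−4, x_2' = x_2−4. MRS = (1/6)·x_2'/x_1' = p_1/p_2.
Substituting into the budget: x_1* = 4 + 1/7·(M − 4·p_1 − 4·p_2)/p_1, and x_2* = 4 + 6/7·(…)/p_2.
Discretionary income = 195 − 4·9 − 4·7 = 131; x_1* = 4 + 1/7·131/9 = 6.0794; x_2* = 4 + 6/7·131/7 = 20.0408.

x_1* = 6.0794, x_2* = 20.0408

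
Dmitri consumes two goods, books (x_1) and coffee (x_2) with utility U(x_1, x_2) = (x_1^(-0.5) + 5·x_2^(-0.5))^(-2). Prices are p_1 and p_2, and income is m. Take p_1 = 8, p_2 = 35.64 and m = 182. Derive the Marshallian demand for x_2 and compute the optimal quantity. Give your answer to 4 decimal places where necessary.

Substitute x_2 = (x_2/x_1)·x_1 into the budget: x_1* = m/(p_1 + p_2·(x_2/x_1)).
Numerically x_2/x_1 = 1.079978, so x_1* = 182/(8 + 35.64·1.079978) = 3.9148 and x_2* = 1.079978·3.9148 = 4.2279.

x_2* = 4.2279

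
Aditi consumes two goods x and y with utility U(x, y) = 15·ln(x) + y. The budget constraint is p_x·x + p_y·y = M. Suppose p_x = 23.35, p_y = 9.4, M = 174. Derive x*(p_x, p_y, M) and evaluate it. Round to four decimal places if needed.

Set MRS = p_x/p_y: (15/x)/1 = p_x/p_y.
So x*(p_x,p_y) = 15·p_y/p_x, independent of income; and y* = (M − 15·p_y)/p_y.
At the given prices: x* = 15·9.4/23.35 = 6.0385.

x* = 6.0385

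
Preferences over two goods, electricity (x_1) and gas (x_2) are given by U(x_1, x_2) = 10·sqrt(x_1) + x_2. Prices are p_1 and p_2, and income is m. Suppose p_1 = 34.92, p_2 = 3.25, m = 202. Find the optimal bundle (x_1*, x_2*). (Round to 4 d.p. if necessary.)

Set MRS = p_1/p_2: 5·x_1^(−1/2) = p_1/p_2.
Solve: √x_1 = 5·p_2/p_1, so x_1*(p_1,p_2) = (5·p_2/p_1)², and x_2* = (m − p_1·x_1*)/p_2.
Plugging in: x_1* = (5·3.25/34.92)² = 0.2166, x_2* = 59.8271.

x_1* = 0.2166, x_2* = 59.8271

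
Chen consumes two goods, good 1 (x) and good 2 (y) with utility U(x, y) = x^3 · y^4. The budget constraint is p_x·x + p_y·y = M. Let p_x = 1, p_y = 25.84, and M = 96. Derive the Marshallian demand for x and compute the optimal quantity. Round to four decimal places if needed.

x* = 41.1429

MU_x/MU_y = (3·y)/(4·x); tangency sets this equal to p_x/p_y.
Rearranging, p_y·y = (4/3)·p_x·x. Substituting into the budget gives p_x·x·(1 + (4/3)) = M.
Demand: x*(p_x,p_y,M) = 3/7·M/p_x and y* = 4/7·M/p_y.
At p_x=1, p_y=25.84, M=96: x* = 3/7·96/1 = 41.1429.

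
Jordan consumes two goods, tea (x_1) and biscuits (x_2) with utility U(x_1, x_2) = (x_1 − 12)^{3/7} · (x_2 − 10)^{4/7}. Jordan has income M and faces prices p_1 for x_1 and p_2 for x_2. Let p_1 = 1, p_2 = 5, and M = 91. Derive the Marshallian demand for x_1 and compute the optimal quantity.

x_1* = 24.4286

MRS = (3/4)·(x_2−10)/(x_1−12). Tangency with p_1/p_2 gives x_2−10 = (4/3)·(p_1/p_2)·(x_1−12).
Substituting into the budget: x_1* = 12 + 3/7·(M − 12·p_1 − 10·p_2)/p_1, and x_2* = 10 + 4/7·(…)/p_2.
Discretionary income = 91 − 12·1 − 10·5 = 29; x_1* = 12 + 3/7·29/1 = 24.4286.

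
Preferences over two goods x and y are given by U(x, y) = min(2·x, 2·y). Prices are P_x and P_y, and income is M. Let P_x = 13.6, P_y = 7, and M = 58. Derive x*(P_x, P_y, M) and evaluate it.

x* = 2.8155

With perfect complements, no substitution: consume in ratio x:y = 2:2.
Budget: P_x·x + P_y·x = M, so (2·P_x + 2·P_y)·x = 2·M.
Demand: x*(P_x,P_y,M) = 2·M/(2·P_x + 2·P_y), y* = 2·M/(2·P_x + 2·P_y).
Here 2·13.6 + 2·7 = 41.2, giving x* = 2.8155.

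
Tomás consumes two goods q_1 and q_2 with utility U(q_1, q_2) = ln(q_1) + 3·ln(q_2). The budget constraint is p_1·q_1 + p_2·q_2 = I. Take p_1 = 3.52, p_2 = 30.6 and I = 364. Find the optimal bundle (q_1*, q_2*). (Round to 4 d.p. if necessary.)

q_1* = 25.8523, q_2* = 8.9216

The MRS is (1/3)·q_2/q_1. Set MRS = p_1/p_2.
So p_2·q_2 = 3·p_1·q_1; combined with the budget, a share 0.25 of income goes to q_1.
Demand: q_1*(p_1,p_2,I) = 0.25·I/p_1 and q_2* = 0.75·I/p_2.
At p_1=3.52, p_2=30.6, I=364: q_1* = 0.25·364/3.52 = 25.8523, q_2* = 8.9216.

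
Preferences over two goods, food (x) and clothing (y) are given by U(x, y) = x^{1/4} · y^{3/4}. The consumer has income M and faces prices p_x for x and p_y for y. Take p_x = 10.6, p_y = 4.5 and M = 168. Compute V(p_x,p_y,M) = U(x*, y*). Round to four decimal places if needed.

Demand: x*(p_x,p_y,M) = 0.25·M/p_x and y* = 0.75·M/p_y.
At p_x=10.6, p_y=4.5, M=168: x* = 0.25·168/10.6 = 3.9623, y* = 28.
Utility at the optimum: U(3.9623, 28) = 17.1733.

V = 17.1733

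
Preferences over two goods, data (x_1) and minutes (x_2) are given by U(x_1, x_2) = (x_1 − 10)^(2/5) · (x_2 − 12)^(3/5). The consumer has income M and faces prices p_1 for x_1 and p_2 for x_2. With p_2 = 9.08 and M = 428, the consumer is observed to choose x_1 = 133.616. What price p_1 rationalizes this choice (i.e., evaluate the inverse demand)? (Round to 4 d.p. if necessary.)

p_1 = 1

Let x_1' = x_1−10, x_2' = x_2−12. MRS = (2/3)·x_2'/x_1' = p_1/p_2.
Substituting into the budget: x_1* = 10 + 0.4·(M − 10·p_1 − 12·p_2)/p_1, and x_2* = 12 + 0.6·(…)/p_2.
Set x_1* = 133.616 in the demand function and solve for p_1: p_1 = 1.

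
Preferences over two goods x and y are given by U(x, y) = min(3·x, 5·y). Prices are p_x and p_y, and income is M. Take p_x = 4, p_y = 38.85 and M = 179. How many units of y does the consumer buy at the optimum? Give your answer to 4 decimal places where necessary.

y* = 3.9326

Leontief preferences: the optimum is at the kink where x/5 = y/3, i.e. y = (3/5)·x.
Budget: p_x·x + p_y·(3/5)·x = M, so (5·p_x + 3·p_y)·x = 5·M.
Demand: x*(p_x,p_y,M) = 5·M/(5·p_x + 3·p_y), y* = 3·M/(5·p_x + 3·p_y).
Here 5·4 + 3·38.85 = 136.55, giving y* = 3.9326.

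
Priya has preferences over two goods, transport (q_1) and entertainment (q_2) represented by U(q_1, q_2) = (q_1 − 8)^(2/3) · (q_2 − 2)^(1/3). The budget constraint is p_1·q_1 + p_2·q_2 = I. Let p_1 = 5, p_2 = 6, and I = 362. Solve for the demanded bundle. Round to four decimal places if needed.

Substituting into the budget: q_1* = 8 + 2/3·(I − 8·p_1 − 2·p_2)/p_1, and q_2* = 2 + 1/3·(…)/p_2.
Discretionary income = 362 − 8·5 − 2·6 = 310; q_1* = 8 + 2/3·310/5 = 49.3333; q_2* = 2 + 1/3·310/6 = 19.2222.

q_1* = 49.3333, q_2* = 19.2222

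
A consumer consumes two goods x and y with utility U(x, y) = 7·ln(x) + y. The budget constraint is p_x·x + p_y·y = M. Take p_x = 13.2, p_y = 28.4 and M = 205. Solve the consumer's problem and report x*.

x* = 15.0606

MU_x = 7/x, MU_y = 1. Tangency: 7/x = p_x/p_y.
So x*(p_x,p_y) = 7·p_y/p_x, independent of income; and y* = (M − 7·p_y)/p_y.
At the given prices: x* = 7·28.4/13.2 = 15.0606.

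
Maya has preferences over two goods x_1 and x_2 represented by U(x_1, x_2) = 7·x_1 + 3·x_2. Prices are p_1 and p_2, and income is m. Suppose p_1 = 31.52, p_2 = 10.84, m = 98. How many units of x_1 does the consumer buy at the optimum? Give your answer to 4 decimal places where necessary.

x_1* = 0

Perfect substitutes: compare marginal utility per dollar. 7/p_1 vs 3/p_2 → 0.2221 vs 0.2768.
x_2 gives more utility per dollar, so spend all income on x_2: x_2* = m/p_2, x_1* = 0.
Numerically: x_1* = 0, x_2* = 9.0406.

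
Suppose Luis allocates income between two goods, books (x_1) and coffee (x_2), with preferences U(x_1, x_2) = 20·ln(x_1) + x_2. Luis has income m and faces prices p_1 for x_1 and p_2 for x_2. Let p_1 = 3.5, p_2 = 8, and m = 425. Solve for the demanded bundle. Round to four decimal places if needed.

Set MRS = p_1/p_2: (20/x_1)/1 = p_1/p_2.
So x_1*(p_1,p_2) = 20·p_2/p_1, independent of income; and x_2* = (m − 20·p_2)/p_2.
At the given prices: x_1* = 20·8/3.5 = 45.7143, and x_2* = 33.125.

x_1* = 45.7143, x_2* = 33.125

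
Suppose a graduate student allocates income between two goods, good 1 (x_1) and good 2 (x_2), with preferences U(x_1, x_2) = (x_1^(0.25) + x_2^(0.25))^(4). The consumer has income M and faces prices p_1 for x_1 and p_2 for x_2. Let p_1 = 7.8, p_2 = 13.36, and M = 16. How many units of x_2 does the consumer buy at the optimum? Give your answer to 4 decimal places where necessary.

x_2* = 0.5452

With the ratio pinned down, the budget gives x_1* = M/(p_1 + p_2·(x_2/x_1)) and x_2* = (x_2/x_1)·x_1*.
Numerically x_2/x_1 = 0.48796, so x_1* = 16/(7.8 + 13.36·0.48796) = 1.1174 and x_2* = 0.48796·1.1174 = 0.5452.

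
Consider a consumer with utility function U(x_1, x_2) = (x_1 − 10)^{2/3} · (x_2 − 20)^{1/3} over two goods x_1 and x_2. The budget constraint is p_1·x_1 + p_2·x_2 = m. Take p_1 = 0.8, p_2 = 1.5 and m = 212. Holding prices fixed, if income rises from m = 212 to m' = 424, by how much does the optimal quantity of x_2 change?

Δx_2* = 47.1111

MRS = 2·(x_2−20)/(x_1−10). Tangency with p_1/p_2 gives x_2−20 = (1/2)·(p_1/p_2)·(x_1−10).
Substituting into the budget: x_1* = 10 + 2/3·(m − 10·p_1 − 20·p_2)/p_1, and x_2* = 20 + 1/3·(…)/p_2.
Discretionary income = 212 − 10·0.8 − 20·1.5 = 174; x_2* = 20 + 1/3·174/1.5 = 58.6667.
At m' = 424: x_2* = 105.7778. Change: 105.7778 − 58.6667 = 47.1111.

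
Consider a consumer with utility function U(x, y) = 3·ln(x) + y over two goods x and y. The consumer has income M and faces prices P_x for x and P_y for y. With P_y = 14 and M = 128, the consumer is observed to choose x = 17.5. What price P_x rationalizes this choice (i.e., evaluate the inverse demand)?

Set MRS = P_x/P_y: (3/x)/1 = P_x/P_y.
So x*(P_x,P_y) = 3·P_y/P_x, independent of income; and y* = (M − 3·P_y)/P_y.
Set x* = 17.5 in the demand function and solve for P_x: P_x = 2.4.

P_x = 2.4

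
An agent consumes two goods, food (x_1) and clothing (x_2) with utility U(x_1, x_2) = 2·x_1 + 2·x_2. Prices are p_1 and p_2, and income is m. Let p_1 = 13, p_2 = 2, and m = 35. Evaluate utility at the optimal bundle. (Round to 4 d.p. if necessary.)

Perfect substitutes: compare marginal utility per dollar. 2/p_1 vs 2/p_2 → 0.1538 vs 1.
x_2 gives more utility per dollar, so spend all income on x_2: x_2* = m/p_2, x_1* = 0.
Numerically: x_1* = 0, x_2* = 17.5.
Utility at the optimum: U(0, 17.5) = 35.

V = 35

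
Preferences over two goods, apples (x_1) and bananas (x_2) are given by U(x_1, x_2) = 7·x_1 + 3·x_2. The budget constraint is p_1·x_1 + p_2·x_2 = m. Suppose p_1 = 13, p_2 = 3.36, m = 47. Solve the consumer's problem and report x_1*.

x_1* = 0

Linear utility — the consumer picks whichever good has higher MU/price: 7/13 = 0.5385 vs 3/3.36 = 0.8929.
x_2 gives more utility per dollar, so spend all income on x_2: x_2* = m/p_2, x_1* = 0.
Numerically: x_1* = 0, x_2* = 13.9881.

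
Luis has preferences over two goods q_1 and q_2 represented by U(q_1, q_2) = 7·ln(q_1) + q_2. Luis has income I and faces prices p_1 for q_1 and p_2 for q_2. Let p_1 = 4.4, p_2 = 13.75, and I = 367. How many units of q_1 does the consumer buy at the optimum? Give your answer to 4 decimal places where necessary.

Set MRS = p_1/p_2: (7/q_1)/1 = p_1/p_2.
So q_1*(p_1,p_2) = 7·p_2/p_1, independent of income; and q_2* = (I − 7·p_2)/p_2.
At the given prices: q_1* = 7·13.75/4.4 = 21.875.

q_1* = 21.875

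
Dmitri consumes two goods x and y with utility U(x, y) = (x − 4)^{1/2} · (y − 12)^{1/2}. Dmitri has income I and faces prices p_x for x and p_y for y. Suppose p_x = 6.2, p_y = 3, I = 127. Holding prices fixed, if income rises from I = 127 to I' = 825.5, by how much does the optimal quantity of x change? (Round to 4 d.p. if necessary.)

Let x' = x−4, y' = y−12. MRS = y'/x' = p_x/p_y.
Substituting into the budget: x* = 4 + 0.5·(I − 4·p_x − 12·p_y)/p_x, and y* = 12 + 0.5·(…)/p_y.
Discretionary income = 127 − 4·6.2 − 12·3 = 66.2; x* = 4 + 0.5·66.2/6.2 = 9.3387.
At I' = 825.5: x* = 65.6694. Change: 65.6694 − 9.3387 = 56.3306.

Δx* = 56.3306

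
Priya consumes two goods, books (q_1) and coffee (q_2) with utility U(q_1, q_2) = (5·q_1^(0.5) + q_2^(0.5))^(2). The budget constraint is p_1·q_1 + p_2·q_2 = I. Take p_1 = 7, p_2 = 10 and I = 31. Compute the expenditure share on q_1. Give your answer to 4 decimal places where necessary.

Substitute q_2 = (q_2/q_1)·q_1 into the budget: q_1* = I/(p_1 + p_2·(q_2/q_1)).
Numerically q_2/q_1 = 0.0196, so q_1* = 31/(7 + 10·0.0196) = 4.3079 and q_2* = 0.0196·4.3079 = 0.0844.
Expenditure on q_1: 7·4.3079 = 30.1556; share = 0.9728.

share on q_1 = 0.9728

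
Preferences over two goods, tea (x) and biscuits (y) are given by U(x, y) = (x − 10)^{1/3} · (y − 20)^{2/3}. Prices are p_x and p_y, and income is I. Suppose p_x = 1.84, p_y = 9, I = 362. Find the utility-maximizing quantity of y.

y* = 32.1185

Let x' = x−10, y' = y−20. MRS = (1/2)·y'/x' = p_x/p_y.
After buying the subsistence bundle (10, 20), a share 1/3 of the remaining income goes to x: x* = 10 + 1/3·(I − 10p_x − 20p_y)/p_x.
Discretionary income = 362 − 10·1.84 − 20·9 = 163.6; y* = 20 + 2/3·163.6/9 = 32.1185.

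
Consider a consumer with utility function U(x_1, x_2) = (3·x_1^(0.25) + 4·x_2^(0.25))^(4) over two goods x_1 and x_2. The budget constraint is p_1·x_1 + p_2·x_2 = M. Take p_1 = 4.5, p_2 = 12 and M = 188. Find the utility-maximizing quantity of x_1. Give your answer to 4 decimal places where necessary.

x_1* = 20.2975

MRS = MU_x_1/MU_x_2 = (3/4)·(x_2/x_1)^(0.75). Set equal to p_1/p_2.
Solve for the ratio: x_2/x_1 = [(4/3)·p_1/p_2]^(4/3).
Substitute x_2 = (x_2/x_1)·x_1 into the budget: x_1* = M/(p_1 + p_2·(x_2/x_1)).
Numerically x_2/x_1 = 0.39685, so x_1* = 188/(4.5 + 12·0.39685) = 20.2975.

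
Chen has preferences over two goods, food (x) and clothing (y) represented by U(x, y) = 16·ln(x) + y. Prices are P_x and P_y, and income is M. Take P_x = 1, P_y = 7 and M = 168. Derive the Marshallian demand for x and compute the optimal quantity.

x* = 112

MU_x = 16/x, MU_y = 1. Tangency: 16/x = P_x/P_y.
So x*(P_x,P_y) = 16·P_y/P_x, independent of income; and y* = (M − 16·P_y)/P_y.
At the given prices: x* = 16·7/1 = 112.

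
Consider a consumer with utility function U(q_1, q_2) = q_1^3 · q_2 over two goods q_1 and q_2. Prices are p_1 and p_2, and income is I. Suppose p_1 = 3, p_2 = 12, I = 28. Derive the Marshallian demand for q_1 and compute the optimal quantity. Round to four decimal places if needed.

q_1* = 7

Tangency: MRS = 3·q_2/q_1 = p_1/p_2.
So 3·p_2·q_2 = p_1·q_1; combined with the budget, a share 0.75 of income goes to q_1.
Demand: q_1*(p_1,p_2,I) = 0.75·I/p_1 and q_2* = 0.25·I/p_2.
At p_1=3, p_2=12, I=28: q_1* = 0.75·28/3 = 7.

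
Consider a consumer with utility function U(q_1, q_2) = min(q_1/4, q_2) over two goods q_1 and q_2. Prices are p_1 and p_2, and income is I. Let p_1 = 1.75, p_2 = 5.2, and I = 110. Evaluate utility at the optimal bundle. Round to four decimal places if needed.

With perfect complements, no substitution: consume in ratio q_1:q_2 = 4:1.
Budget: p_1·q_1 + p_2·(1/4)·q_1 = I, so (4·p_1 + p_2)·q_1 = 4·I.
Demand: q_1*(p_1,p_2,I) = 4·I/(4·p_1 + p_2), q_2* = I/(4·p_1 + p_2).
Here 4·1.75 + 5.2 = 12.2, giving q_1* = 36.0656 and q_2* = 9.0164.
Utility at the optimum: U(36.0656, 9.0164) = 9.0164.

V = 9.0164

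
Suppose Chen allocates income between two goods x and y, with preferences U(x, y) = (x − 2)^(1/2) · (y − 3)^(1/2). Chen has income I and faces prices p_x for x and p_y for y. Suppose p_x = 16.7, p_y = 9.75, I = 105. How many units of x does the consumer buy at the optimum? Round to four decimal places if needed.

This is Cobb-Douglas in (x−2, y−3): tangency gives 0.5·p_y·(y−3) = 0.5·p_x·(x−2).
After buying the subsistence bundle (2, 3), a share 0.5 of the remaining income goes to x: x* = 2 + 0.5·(I − 2p_x − 3p_y)/p_x.
Discretionary income = 105 − 2·16.7 − 3·9.75 = 42.35; x* = 2 + 0.5·42.35/16.7 = 3.268.

x* = 3.268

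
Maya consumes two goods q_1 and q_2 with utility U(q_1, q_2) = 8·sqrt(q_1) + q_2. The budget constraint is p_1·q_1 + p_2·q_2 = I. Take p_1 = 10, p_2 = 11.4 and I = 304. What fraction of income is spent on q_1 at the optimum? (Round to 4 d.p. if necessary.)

Set MRS = p_1/p_2: 4·q_1^(−1/2) = p_1/p_2.
Thus q_1* = (4·p_2/p_1)² — independent of I — with the rest of income spent on q_2.
Plugging in: q_1* = (4·11.4/10)² = 20.7936, q_2* = 8.4267.
Expenditure on q_1: 10·20.7936 = 207.936; share = 0.684.

share on q_1 = 0.684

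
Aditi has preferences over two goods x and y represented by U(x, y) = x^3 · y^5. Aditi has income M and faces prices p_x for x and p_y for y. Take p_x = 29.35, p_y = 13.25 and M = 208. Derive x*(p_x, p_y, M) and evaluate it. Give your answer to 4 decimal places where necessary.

x* = 2.6576

Demand: x*(p_x,p_y,M) = 0.375·M/p_x and y* = 0.625·M/p_y.
At p_x=29.35, p_y=13.25, M=208: x* = 0.375·208/29.35 = 2.6576.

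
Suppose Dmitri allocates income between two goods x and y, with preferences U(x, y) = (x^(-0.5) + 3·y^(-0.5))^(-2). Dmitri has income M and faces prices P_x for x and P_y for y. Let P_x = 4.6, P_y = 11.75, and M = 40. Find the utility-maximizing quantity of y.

From the CES first-order condition, (1/3)·(y/x)^(1.5) = P_x/P_y.
Hence y/x = (3·P_x/P_y)^(1/(1.5)), i.e. raised to the 2/3 power.
Substitute y = (y/x)·x into the budget: x* = M/(P_x + P_y·(y/x)).
Numerically y/x = 1.113168, so x* = 40/(4.6 + 11.75·1.113168) = 2.2625 and y* = 1.113168·2.2625 = 2.5185.

y* = 2.5185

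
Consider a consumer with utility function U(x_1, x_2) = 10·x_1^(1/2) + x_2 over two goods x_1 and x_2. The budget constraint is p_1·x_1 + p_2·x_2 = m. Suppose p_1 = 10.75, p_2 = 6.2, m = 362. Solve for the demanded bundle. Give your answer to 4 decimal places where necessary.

x_1* = 8.3158, x_2* = 43.9685

Utility is quasi-linear in x_2; the FOC for x_1 is 5/√x_1 = p_1/p_2.
Solve: √x_1 = 5·p_2/p_1, so x_1*(p_1,p_2) = (5·p_2/p_1)², and x_2* = (m − p_1·x_1*)/p_2.
Plugging in: x_1* = (5·6.2/10.75)² = 8.3158, x_2* = 43.9685.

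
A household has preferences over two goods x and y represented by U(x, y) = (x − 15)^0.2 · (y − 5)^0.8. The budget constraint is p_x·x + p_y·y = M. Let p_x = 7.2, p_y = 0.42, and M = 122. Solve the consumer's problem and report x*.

Let x' = x−15, y' = y−5. MRS = (1/4)·y'/x' = p_x/p_y.
After buying the subsistence bundle (15, 5), a share 0.2 of the remaining income goes to x: x* = 15 + 0.2·(M − 15p_x − 5p_y)/p_x.
Discretionary income = 122 − 15·7.2 − 5·0.42 = 11.9; x* = 15 + 0.2·11.9/7.2 = 15.3306.

x* = 15.3306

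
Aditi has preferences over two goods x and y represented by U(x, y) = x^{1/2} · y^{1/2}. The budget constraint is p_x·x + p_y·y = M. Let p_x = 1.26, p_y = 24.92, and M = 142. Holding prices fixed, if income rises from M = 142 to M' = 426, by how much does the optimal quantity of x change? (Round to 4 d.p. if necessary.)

Tangency: MRS = y/x = p_x/p_y.
Rearranging, p_y·y = p_x·x. Substituting into the budget gives p_x·x·(1 + 1) = M.
Demand: x*(p_x,p_y,M) = 0.5·M/p_x and y* = 0.5·M/p_y.
At p_x=1.26, p_y=24.92, M=142: x* = 0.5·142/1.26 = 56.3492.
At M' = 426: x* = 169.0476. Change: 169.0476 − 56.3492 = 112.6984.

Δx* = 112.6984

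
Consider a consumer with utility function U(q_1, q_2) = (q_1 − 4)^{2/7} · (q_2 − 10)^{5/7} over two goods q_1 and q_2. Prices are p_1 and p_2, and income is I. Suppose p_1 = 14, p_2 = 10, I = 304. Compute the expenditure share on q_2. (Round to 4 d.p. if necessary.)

share on q_2 = 0.6767

MRS = (2/5)·(q_2−10)/(q_1−4). Tangency with p_1/p_2 gives q_2−10 = (5/2)·(p_1/p_2)·(q_1−4).
After buying the subsistence bundle (4, 10), a share 2/7 of the remaining income goes to q_1: q_1* = 4 + 2/7·(I − 4p_1 − 10p_2)/p_1.
Discretionary income = 304 − 4·14 − 10·10 = 148; q_1* = 4 + 2/7·148/14 = 7.0204; q_2* = 10 + 5/7·148/10 = 20.5714.
Expenditure on q_2: 10·20.5714 = 205.7143; share = 0.6767.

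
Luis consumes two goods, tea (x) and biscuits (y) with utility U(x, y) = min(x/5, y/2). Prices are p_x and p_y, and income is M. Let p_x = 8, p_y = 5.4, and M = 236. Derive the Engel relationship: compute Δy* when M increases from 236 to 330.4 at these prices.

Leontief preferences: the optimum is at the kink where x/5 = y/2, i.e. y = (2/5)·x.
Budget: p_x·x + p_y·(2/5)·x = M, so (5·p_x + 2·p_y)·x = 5·M.
Demand: x*(p_x,p_y,M) = 5·M/(5·p_x + 2·p_y), y* = 2·M/(5·p_x + 2·p_y).
Here 5·8 + 2·5.4 = 50.8, giving y* = 9.2913.
At M' = 330.4: y* = 13.0079. Change: 13.0079 − 9.2913 = 3.7165.

Δy* = 3.7165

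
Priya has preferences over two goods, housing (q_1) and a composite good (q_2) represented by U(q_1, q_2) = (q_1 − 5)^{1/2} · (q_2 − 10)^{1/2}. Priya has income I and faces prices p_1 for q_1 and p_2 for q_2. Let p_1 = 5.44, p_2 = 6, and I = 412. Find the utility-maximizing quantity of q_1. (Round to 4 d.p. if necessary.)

q_1* = 34.8529

Let q_1' = q_1−5, q_2' = q_2−10. MRS = q_2'/q_1' = p_1/p_2.
Substituting into the budget: q_1* = 5 + 0.5·(I − 5·p_1 − 10·p_2)/p_1, and q_2* = 10 + 0.5·(…)/p_2.
Discretionary income = 412 − 5·5.44 − 10·6 = 324.8; q_1* = 5 + 0.5·324.8/5.44 = 34.8529.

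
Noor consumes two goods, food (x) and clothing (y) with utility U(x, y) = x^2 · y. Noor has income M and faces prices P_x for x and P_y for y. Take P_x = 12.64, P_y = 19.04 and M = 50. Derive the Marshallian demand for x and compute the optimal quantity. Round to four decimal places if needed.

The MRS is 2·y/x. Set MRS = P_x/P_y.
Rearranging, P_y·y = (1/2)·P_x·x. Substituting into the budget gives P_x·x·(1 + (1/2)) = M.
Demand: x*(P_x,P_y,M) = 2/3·M/P_x and y* = 1/3·M/P_y.
At P_x=12.64, P_y=19.04, M=50: x* = 2/3·50/12.64 = 2.6371.

x* = 2.6371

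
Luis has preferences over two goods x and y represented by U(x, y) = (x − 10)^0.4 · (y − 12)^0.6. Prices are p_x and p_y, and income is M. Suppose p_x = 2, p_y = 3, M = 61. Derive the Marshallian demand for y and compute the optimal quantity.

y* = 13

Discretionary income = 61 − 10·2 − 12·3 = 5; y* = 12 + 0.6·5/3 = 13.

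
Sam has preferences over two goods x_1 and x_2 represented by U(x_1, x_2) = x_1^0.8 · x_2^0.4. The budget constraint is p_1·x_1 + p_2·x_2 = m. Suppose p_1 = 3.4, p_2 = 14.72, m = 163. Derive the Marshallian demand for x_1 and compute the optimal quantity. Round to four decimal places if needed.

x_1* = 31.9608

Tangency: MRS = 2·x_2/x_1 = p_1/p_2.
So 0.8·p_2·x_2 = 0.4·p_1·x_1; combined with the budget, a share 2/3 of income goes to x_1.
Demand: x_1*(p_1,p_2,m) = 2/3·m/p_1 and x_2* = 1/3·m/p_2.
At p_1=3.4, p_2=14.72, m=163: x_1* = 2/3·163/3.4 = 31.9608.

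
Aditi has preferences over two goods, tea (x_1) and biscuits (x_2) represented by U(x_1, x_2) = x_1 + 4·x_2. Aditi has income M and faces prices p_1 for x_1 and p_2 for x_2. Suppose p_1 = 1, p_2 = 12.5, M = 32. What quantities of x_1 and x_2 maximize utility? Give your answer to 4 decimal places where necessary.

x_1* = 32, x_2* = 0

Perfect substitutes: compare marginal utility per dollar. 1/p_1 vs 4/p_2 → 1 vs 0.32.
x_1 gives more utility per dollar, so spend all income on x_1: x_1* = M/p_1, x_2* = 0.
Numerically: x_1* = 32, x_2* = 0.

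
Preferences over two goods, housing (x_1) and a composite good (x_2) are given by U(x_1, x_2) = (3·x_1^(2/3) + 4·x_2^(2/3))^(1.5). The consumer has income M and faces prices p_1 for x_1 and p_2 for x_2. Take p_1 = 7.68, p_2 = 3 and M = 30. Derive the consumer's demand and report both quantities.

x_1* = 0.2362, x_2* = 9.3952

MRS = MU_x_1/MU_x_2 = (3/4)·(x_2/x_1)^(1/3). Set equal to p_1/p_2.
Solve for the ratio: x_2/x_1 = [(4/3)·p_1/p_2]^(3).
With the ratio pinned down, the budget gives x_1* = M/(p_1 + p_2·(x_2/x_1)) and x_2* = (x_2/x_1)·x_1*.
Numerically x_2/x_1 = 39.768216, so x_1* = 30/(7.68 + 3·39.768216) = 0.2362 and x_2* = 39.768216·0.2362 = 9.3952.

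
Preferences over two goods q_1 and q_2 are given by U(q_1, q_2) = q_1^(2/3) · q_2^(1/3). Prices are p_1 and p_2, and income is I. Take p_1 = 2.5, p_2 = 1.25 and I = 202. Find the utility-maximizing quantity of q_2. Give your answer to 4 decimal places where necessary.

q_2* = 53.8667

The MRS is 2·q_2/q_1. Set MRS = p_1/p_2.
So 2/3·p_2·q_2 = 1/3·p_1·q_1; combined with the budget, a share 2/3 of income goes to q_1.
Demand: q_1*(p_1,p_2,I) = 2/3·I/p_1 and q_2* = 1/3·I/p_2.
At p_1=2.5, p_2=1.25, I=202: q_2* = 1/3·202/1.25 = 53.8667.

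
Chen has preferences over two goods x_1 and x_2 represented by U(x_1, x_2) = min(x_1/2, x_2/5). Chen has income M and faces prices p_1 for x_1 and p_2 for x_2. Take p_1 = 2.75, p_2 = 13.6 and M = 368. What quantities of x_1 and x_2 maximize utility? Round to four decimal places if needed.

x_1* = 10.0136, x_2* = 25.034

Demand: x_1*(p_1,p_2,M) = 2·M/(2·p_1 + 5·p_2), x_2* = 5·M/(2·p_1 + 5·p_2).
Here 2·2.75 + 5·13.6 = 73.5, giving x_1* = 10.0136 and x_2* = 25.034.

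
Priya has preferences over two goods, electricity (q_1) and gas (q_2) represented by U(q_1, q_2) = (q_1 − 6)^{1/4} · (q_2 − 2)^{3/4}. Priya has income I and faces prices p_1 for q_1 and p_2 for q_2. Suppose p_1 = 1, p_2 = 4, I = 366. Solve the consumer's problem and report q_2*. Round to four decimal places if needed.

q_2* = 68

MRS = (1/3)·(q_2−2)/(q_1−6). Tangency with p_1/p_2 gives q_2−2 = 3·(p_1/p_2)·(q_1−6).
Substituting into the budget: q_1* = 6 + 0.25·(I − 6·p_1 − 2·p_2)/p_1, and q_2* = 2 + 0.75·(…)/p_2.
Discretionary income = 366 − 6·1 − 2·4 = 352; q_2* = 2 + 0.75·352/4 = 68.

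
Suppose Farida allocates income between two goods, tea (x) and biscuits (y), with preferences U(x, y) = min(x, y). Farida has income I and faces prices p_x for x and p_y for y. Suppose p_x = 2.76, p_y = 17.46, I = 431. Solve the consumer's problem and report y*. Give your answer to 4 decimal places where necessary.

y* = 21.3155

With perfect complements, no substitution: consume in ratio x:y = 1:1.
Budget: p_x·x + p_y·x = I, so (p_x + p_y)·x = I.
Demand: x*(p_x,p_y,I) = I/(p_x + p_y), y* = I/(p_x + p_y).
Here 2.76 + 17.46 = 20.22, giving y* = 21.3155.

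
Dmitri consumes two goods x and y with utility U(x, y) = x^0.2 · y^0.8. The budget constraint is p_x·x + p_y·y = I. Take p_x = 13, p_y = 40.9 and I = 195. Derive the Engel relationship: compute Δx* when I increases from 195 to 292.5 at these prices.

Δx* = 1.5

MU_x/MU_y = (0.2·y)/(0.8·x); tangency sets this equal to p_x/p_y.
So 0.2·p_y·y = 0.8·p_x·x; combined with the budget, a share 0.2 of income goes to x.
Demand: x*(p_x,p_y,I) = 0.2·I/p_x and y* = 0.8·I/p_y.
At p_x=13, p_y=40.9, I=195: x* = 0.2·195/13 = 3.
At I' = 292.5: x* = 4.5. Change: 4.5 − 3 = 1.5.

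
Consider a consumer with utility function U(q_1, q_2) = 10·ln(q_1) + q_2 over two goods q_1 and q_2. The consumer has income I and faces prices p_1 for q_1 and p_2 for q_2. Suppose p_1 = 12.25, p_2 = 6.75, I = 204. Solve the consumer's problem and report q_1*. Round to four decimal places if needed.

MU_q_1 = 10/q_1, MU_q_2 = 1. Tangency: 10/q_1 = p_1/p_2.
So q_1*(p_1,p_2) = 10·p_2/p_1, independent of income; and q_2* = (I − 10·p_2)/p_2.
At the given prices: q_1* = 10·6.75/12.25 = 5.5102.

q_1* = 5.5102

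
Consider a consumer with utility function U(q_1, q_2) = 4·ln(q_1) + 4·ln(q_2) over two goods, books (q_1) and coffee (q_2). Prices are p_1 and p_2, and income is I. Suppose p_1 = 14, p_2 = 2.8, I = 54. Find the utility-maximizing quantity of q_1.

Tangency: MRS = q_2/q_1 = p_1/p_2.
Rearranging, p_2·q_2 = p_1·q_1. Substituting into the budget gives p_1·q_1·(1 + 1) = I.
Demand: q_1*(p_1,p_2,I) = 0.5·I/p_1 and q_2* = 0.5·I/p_2.
At p_1=14, p_2=2.8, I=54: q_1* = 0.5·54/14 = 1.9286.

q_1* = 1.9286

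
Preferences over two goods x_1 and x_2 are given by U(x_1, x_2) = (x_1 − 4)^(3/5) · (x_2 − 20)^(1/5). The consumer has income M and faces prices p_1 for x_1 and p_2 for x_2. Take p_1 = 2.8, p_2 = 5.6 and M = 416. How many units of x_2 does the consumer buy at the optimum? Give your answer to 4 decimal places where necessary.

After buying the subsistence bundle (4, 20), a share 0.75 of the remaining income goes to x_1: x_1* = 4 + 0.75·(M − 4p_1 − 20p_2)/p_1.
Discretionary income = 416 − 4·2.8 − 20·5.6 = 292.8; x_2* = 20 + 0.25·292.8/5.6 = 33.0714.

x_2* = 33.0714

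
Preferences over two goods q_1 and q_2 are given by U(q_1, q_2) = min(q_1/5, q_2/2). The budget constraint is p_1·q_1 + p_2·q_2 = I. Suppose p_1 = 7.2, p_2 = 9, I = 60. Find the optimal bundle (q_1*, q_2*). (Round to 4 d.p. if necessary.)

q_1* = 5.5556, q_2* = 2.2222

With perfect complements, no substitution: consume in ratio q_1:q_2 = 5:2.
Budget: p_1·q_1 + p_2·(2/5)·q_1 = I, so (5·p_1 + 2·p_2)·q_1 = 5·I.
Demand: q_1*(p_1,p_2,I) = 5·I/(5·p_1 + 2·p_2), q_2* = 2·I/(5·p_1 + 2·p_2).
Here 5·7.2 + 2·9 = 54, giving q_1* = 5.5556 and q_2* = 2.2222.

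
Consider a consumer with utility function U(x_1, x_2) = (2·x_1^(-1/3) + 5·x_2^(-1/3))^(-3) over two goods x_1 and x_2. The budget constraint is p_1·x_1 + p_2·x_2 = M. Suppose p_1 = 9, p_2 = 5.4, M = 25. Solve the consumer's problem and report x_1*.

x_1* = 1.0102

MU_x_1 ∝ 2·x_1^(-4/3), MU_x_2 ∝ 5·x_2^(-4/3), so MRS = (2/5)·(x_2/x_1)^(4/3) = p_1/p_2.
Solve for the ratio: x_2/x_1 = [(5/2)·p_1/p_2]^(0.75).
Substitute x_2 = (x_2/x_1)·x_1 into the budget: x_1* = M/(p_1 + p_2·(x_2/x_1)).
Numerically x_2/x_1 = 2.916363, so x_1* = 25/(9 + 5.4·2.916363) = 1.0102.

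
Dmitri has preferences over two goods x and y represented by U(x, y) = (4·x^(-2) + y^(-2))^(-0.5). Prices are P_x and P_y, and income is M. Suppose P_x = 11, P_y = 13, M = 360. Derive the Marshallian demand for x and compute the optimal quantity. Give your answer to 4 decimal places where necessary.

x* = 19.2042

MRS = MU_x/MU_y = 4·(y/x)^(3). Set equal to P_x/P_y.
Solve for the ratio: y/x = [(1/4)·P_x/P_y]^(1/3).
With the ratio pinned down, the budget gives x* = M/(P_x + P_y·(y/x)) and y* = (y/x)·x*.
Numerically y/x = 0.59584, so x* = 360/(11 + 13·0.59584) = 19.2042.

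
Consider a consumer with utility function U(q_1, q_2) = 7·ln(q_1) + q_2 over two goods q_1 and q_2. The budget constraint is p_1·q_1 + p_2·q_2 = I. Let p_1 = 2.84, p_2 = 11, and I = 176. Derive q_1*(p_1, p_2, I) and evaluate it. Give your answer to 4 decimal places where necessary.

MU_q_1 = 7/q_1, MU_q_2 = 1. Tangency: 7/q_1 = p_1/p_2.
So q_1*(p_1,p_2) = 7·p_2/p_1, independent of income; and q_2* = (I − 7·p_2)/p_2.
At the given prices: q_1* = 7·11/2.84 = 27.1127.

q_1* = 27.1127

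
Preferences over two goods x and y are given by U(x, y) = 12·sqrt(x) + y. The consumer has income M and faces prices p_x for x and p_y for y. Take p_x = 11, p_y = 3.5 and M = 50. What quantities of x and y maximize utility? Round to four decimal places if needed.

x* = 3.6446, y* = 2.8312

Utility is quasi-linear in y; the FOC for x is 6/√x = p_x/p_y.
Solve: √x = 6·p_y/p_x, so x*(p_x,p_y) = (6·p_y/p_x)², and y* = (M − p_x·x*)/p_y.
Plugging in: x* = (6·3.5/11)² = 3.6446, y* = 2.8312.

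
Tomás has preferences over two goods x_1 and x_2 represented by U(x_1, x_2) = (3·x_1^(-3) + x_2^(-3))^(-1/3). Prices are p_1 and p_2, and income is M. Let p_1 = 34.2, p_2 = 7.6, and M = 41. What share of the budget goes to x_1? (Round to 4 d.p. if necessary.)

From the CES first-order condition, 3·(x_2/x_1)^(4) = p_1/p_2.
Solve for the ratio: x_2/x_1 = [(1/3)·p_1/p_2]^(0.25).
Substitute x_2 = (x_2/x_1)·x_1 into the budget: x_1* = M/(p_1 + p_2·(x_2/x_1)).
Numerically x_2/x_1 = 1.106682, so x_1* = 41/(34.2 + 7.6·1.106682) = 0.9622 and x_2* = 1.106682·0.9622 = 1.0648.
Expenditure on x_1: 34.2·0.9622 = 32.9072; share = 0.8026.

share on x_1 = 0.8026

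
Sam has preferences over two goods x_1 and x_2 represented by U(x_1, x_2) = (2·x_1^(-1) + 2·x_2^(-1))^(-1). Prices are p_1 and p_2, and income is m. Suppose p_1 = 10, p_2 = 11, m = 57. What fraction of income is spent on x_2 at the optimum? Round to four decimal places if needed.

MRS = MU_x_1/MU_x_2 = (x_2/x_1)^(2). Set equal to p_1/p_2.
Hence x_2/x_1 = (p_1/p_2)^(1/(2)), i.e. raised to the 0.5 power.
With the ratio pinned down, the budget gives x_1* = m/(p_1 + p_2·(x_2/x_1)) and x_2* = (x_2/x_1)·x_1*.
Numerically x_2/x_1 = 0.953463, so x_1* = 57/(10 + 11·0.953463) = 2.7821 and x_2* = 0.953463·2.7821 = 2.6526.
Expenditure on x_2: 11·2.6526 = 29.179; share = 0.5119.

share on x_2 = 0.5119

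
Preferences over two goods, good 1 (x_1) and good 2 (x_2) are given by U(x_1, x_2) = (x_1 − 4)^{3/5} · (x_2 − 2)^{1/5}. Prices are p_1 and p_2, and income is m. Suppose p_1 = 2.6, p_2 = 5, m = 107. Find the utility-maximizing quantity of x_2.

Let x_1' = x_1−4, x_2' = x_2−2. MRS = 3·x_2'/x_1' = p_1/p_2.
After buying the subsistence bundle (4, 2), a share 0.75 of the remaining income goes to x_1: x_1* = 4 + 0.75·(m − 4p_1 − 2p_2)/p_1.
Discretionary income = 107 − 4·2.6 − 2·5 = 86.6; x_2* = 2 + 0.25·86.6/5 = 6.33.

x_2* = 6.33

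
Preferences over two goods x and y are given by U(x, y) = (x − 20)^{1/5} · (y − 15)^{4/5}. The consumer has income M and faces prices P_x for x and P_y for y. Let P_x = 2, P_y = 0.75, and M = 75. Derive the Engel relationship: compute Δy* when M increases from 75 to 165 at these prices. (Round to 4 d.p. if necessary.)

Δy* = 96

Substituting into the budget: x* = 20 + 0.2·(M − 20·P_x − 15·P_y)/P_x, and y* = 15 + 0.8·(…)/P_y.
Discretionary income = 75 − 20·2 − 15·0.75 = 23.75; y* = 15 + 0.8·23.75/0.75 = 40.3333.
At M' = 165: y* = 136.3333. Change: 136.3333 − 40.3333 = 96.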